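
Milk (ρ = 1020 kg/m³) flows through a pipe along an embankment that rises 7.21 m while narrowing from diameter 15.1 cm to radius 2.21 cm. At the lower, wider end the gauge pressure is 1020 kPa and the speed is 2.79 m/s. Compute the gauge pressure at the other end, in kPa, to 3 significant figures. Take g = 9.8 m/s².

Mass conservation (A₁v₁ = A₂v₂) gives v₂ = 2.79 × 179/15.3 = 32.6 m/s.
Applying Bernoulli between the two ends and solving for P₂: P₂ = P₁ + ½ρ(v₁² − v₂²) − ρgΔh.
P₂ = 1020000 + ½·1020·(2.79² − 32.6²) − 1020·9.8·(+7.21) = 1020000 + (-537000) − (72100) = 411000 Pa.

P₂ ≈ 411 kPa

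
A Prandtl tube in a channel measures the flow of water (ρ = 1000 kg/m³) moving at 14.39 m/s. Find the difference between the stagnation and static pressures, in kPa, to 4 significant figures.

103.5 kPa

At the stagnation point the flow is brought to rest, so Bernoulli gives P_stag − P_static = ½ρv².
ΔP = ½·1000·14.39² = 103500 Pa.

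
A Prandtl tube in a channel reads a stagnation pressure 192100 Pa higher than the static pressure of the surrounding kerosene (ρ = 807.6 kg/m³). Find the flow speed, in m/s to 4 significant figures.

The dynamic pressure equals the rise in static pressure at the stagnation point: ΔP = ½ρv².
v = √(2ΔP/ρ) = √(2·192100/807.6) = 21.81 m/s.

v ≈ 21.81 m/s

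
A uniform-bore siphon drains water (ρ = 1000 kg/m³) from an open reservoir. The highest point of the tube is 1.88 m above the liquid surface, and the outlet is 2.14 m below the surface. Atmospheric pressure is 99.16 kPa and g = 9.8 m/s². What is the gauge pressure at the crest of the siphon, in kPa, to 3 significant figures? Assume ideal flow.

P_gauge ≈ -39.4 kPa

The outlet speed comes from Torricelli: v = √(2g·2.14) = 6.48 m/s.
The bore is uniform, so the speed at the crest is the same v. Bernoulli surface→crest: P_atm = P_top + ½ρv² + ρg·h_top.
P_top = 99160 − ½·1000·6.48² − 1000·9.8·1.88 = 59800 Pa. So P_gauge = P_top − P_atm = -39400 Pa.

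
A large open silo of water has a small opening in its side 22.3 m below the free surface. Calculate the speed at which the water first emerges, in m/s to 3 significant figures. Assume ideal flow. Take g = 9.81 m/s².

Torricelli's result v = √(2gh) gives v = √(2·9.81·22.3) = 20.9 m/s.

v = 20.9 m/s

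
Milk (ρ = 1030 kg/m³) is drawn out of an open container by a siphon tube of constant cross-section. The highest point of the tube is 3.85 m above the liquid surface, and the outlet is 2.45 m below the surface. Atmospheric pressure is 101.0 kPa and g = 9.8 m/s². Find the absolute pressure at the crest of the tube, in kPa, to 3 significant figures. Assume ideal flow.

From the surface to the outlet (both open to atmosphere, surface at rest): v = √(2g·h_out) = √(2·9.8·2.45) = 6.93 m/s.
Continuity keeps v the same throughout the tube; from surface to crest, P_atm + 0 = P_top + ½ρv² + ρg·h_top.
P_top = 101000 − ½·1030·6.93² − 1030·9.8·3.85 = 37400 Pa.

P_top = 37.4 kPa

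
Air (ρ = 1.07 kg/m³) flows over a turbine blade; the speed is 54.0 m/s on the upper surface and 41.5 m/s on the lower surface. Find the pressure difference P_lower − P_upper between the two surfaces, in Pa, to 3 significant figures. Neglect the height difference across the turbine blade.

ΔP = 639 Pa

The pressure is lower where the speed is higher: ΔP = ½ρ(v_up² − v_low²).
ΔP = ½·1.07·(54.0² − 41.5²) = 639 Pa.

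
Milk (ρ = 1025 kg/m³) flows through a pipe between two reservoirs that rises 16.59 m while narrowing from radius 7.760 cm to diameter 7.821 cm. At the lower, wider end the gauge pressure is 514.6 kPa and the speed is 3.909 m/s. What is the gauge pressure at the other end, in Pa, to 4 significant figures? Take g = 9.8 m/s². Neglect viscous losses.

P₂ ≈ 234300 Pa

The volume flow rate is constant, so v₂ = (A₁/A₂)v₁ = (189.2/48.04)·3.909 = 15.39 m/s.
Energy conservation along the streamline gives P₂ = P₁ − ½ρ(v₂² − v₁²) − ρg(h₂ − h₁).
P₂ = 514600 + ½·1025·(3.909² − 15.39²) − 1025·9.8·(+16.59) = 514600 + (-113600) − (166600) = 234300 Pa.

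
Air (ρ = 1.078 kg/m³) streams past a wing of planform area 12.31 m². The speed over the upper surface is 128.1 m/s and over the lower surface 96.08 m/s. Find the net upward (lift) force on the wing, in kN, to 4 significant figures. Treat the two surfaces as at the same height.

F ≈ 47.63 kN

The faster flow above has the lower pressure; Bernoulli (same height) gives ΔP = ½ρ(v_up² − v_low²).
ΔP = ½·1.078·(128.1² − 96.08²) = 3869 Pa.
Lift = ΔP · A = 3869 × 12.31 = 47630 N.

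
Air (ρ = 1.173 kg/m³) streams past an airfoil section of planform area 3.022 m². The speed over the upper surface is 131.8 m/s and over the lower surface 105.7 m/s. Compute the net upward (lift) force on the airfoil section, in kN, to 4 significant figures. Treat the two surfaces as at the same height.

The faster flow above has the lower pressure; Bernoulli (same height) gives ΔP = ½ρ(v_up² − v_low²).
ΔP = ½·1.173·(131.8² − 105.7²) = 3636 Pa.
Lift = ΔP · A = 3636 × 3.022 = 10990 N.

F ≈ 10.99 kN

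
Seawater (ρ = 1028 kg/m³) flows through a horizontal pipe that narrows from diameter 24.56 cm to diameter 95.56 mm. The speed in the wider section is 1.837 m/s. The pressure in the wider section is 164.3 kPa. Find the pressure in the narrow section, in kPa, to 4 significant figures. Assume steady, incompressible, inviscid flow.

P₂ ≈ 90.35 kPa

Mass conservation (A₁v₁ = A₂v₂) gives v₂ = 1.837 × 473.7/71.72 = 12.13 m/s.
With no height change, Bernoulli's equation is P₁ + ½ρv₁² = P₂ + ½ρv₂².
P₂ = P₁ − ½ρ(v₂² − v₁²) = 164300 − ½·1028·(12.13² − 1.837²) = 164300 − 73950 = 90350 Pa.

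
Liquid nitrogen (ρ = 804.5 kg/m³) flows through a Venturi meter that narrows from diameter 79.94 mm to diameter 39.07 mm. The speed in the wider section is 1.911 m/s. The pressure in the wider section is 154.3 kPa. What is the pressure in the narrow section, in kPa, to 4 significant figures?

P₂ ≈ 130.0 kPa

Mass conservation (A₁v₁ = A₂v₂) gives v₂ = 1.911 × 50.19/11.99 = 8.000 m/s.
Bernoulli (h₁ = h₂): P₁ − P₂ = ½ρ(v₂² − v₁²).
P₂ = P₁ − ½ρ(v₂² − v₁²) = 154300 − ½·804.5·(8.000² − 1.911²) = 154300 − 24280 = 130000 Pa.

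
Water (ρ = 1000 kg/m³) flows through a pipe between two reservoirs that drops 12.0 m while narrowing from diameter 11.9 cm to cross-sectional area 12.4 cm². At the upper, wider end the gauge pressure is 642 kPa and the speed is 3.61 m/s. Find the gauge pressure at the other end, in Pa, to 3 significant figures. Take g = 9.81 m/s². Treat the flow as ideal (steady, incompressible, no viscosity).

The volume flow rate is constant, so v₂ = (A₁/A₂)v₁ = (111/12.4)·3.61 = 32.4 m/s.
Applying Bernoulli between the two ends and solving for P₂: P₂ = P₁ + ½ρ(v₁² − v₂²) − ρgΔh.
P₂ = 642000 + ½·1000·(3.61² − 32.4²) − 1000·9.81·(−12.0) = 642000 + (-518000) − (-118000) = 242000 Pa.

P₂ ≈ 242000 Pa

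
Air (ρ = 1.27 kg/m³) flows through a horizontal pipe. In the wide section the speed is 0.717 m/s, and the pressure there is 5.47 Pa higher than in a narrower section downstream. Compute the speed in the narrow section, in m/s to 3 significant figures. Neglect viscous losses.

3.02 m/s

With h₁ = h₂, rearranging Bernoulli gives v₂ = √(v₁² + 2ΔP/ρ).
v₂ = √(0.717² + 2·5.47/1.27) = √(0.514 + 8.61) = 3.02 m/s.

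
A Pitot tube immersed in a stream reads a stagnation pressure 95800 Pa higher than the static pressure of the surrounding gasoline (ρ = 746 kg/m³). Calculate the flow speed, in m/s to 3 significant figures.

v ≈ 16.0 m/s

Bernoulli between the free stream and the stagnation point: ½ρv² = P_stag − P_static.
v = √(2ΔP/ρ) = √(2·95800/746) = 16.0 m/s.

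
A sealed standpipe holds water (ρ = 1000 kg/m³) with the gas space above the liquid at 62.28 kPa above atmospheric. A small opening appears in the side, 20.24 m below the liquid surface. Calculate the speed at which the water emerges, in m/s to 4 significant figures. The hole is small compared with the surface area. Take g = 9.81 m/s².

Take point 1 at the surface (v₁ ≈ 0) and point 2 at the hole (at atmospheric pressure). Bernoulli: P₁ + ρg h = P_atm + ½ρv₂².
With P₁ − P_atm = 62280 Pa, v₂ = √(2gh + 2ΔP/ρ) = √(2·9.81·20.24 + 2·62280/1000) = 22.84 m/s.

v ≈ 22.84 m/s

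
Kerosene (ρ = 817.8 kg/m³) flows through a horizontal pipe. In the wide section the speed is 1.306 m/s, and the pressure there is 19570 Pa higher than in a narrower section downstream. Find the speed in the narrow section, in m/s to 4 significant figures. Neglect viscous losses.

7.040 m/s

Along the level pipe P + ½ρv² is conserved, hence v₂² = v₁² + 2(P₁ − P₂)/ρ.
v₂ = √(1.306² + 2·19570/817.8) = √(1.706 + 47.86) = 7.040 m/s.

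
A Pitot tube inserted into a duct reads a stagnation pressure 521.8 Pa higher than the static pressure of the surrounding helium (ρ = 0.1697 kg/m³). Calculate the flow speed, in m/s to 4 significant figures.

At the stagnation point the flow is brought to rest, so Bernoulli gives P_stag − P_static = ½ρv².
v = √(2ΔP/ρ) = √(2·521.8/0.1697) = 78.42 m/s.

v ≈ 78.42 m/s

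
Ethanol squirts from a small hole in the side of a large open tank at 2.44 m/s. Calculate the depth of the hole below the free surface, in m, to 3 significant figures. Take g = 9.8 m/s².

0.304 m

Inverting v = √(2gh) gives h = v² / 2g.
h = 2.44²/(2·9.8) = 5.95/19.60 = 0.304 m.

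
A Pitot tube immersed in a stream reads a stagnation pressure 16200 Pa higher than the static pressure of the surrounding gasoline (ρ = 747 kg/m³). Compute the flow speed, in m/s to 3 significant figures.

v ≈ 6.59 m/s

The dynamic pressure equals the rise in static pressure at the stagnation point: ΔP = ½ρv².
v = √(2ΔP/ρ) = √(2·16200/747) = 6.59 m/s.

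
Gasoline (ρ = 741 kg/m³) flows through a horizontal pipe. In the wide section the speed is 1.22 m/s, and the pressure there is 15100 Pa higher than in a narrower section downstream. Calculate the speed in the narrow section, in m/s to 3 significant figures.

v₂ = 6.50 m/s

Horizontal Bernoulli: P₁ + ½ρv₁² = P₂ + ½ρv₂², so v₂² = v₁² + 2(P₁ − P₂)/ρ.
v₂ = √(1.22² + 2·15100/741) = √(1.49 + 40.8) = 6.50 m/s.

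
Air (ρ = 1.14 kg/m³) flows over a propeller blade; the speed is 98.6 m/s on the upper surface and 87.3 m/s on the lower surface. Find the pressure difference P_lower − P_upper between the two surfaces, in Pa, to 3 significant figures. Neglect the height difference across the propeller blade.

1200 Pa

Bernoulli (same height): P_lower − P_upper = ½ρ(v_upper² − v_lower²).
ΔP = ½·1.14·(98.6² − 87.3²) = 1200 Pa.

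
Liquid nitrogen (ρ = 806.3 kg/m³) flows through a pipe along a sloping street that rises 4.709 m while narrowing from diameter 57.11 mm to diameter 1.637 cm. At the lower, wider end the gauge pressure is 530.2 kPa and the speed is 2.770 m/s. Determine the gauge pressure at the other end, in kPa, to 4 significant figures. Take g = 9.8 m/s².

Mass conservation (A₁v₁ = A₂v₂) gives v₂ = 2.770 × 25.62/2.105 = 33.71 m/s.
Bernoulli: P₁ + ½ρv₁² + ρg h₁ = P₂ + ½ρv₂² + ρg h₂, so P₂ = P₁ + ½ρ(v₁² − v₂²) − ρg(h₂ − h₁).
P₂ = 530200 + ½·806.3·(2.770² − 33.71²) − 806.3·9.8·(+4.709) = 530200 + (-455100) − (37210) = 37860 Pa.

P₂ = 37.86 kPa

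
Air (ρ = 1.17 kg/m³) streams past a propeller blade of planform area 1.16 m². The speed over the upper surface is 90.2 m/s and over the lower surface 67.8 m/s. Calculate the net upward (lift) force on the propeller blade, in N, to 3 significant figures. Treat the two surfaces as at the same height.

The faster flow above has the lower pressure; Bernoulli (same height) gives ΔP = ½ρ(v_up² − v_low²).
ΔP = ½·1.17·(90.2² − 67.8²) = 2070 Pa.
Lift = ΔP · A = 2070 × 1.16 = 2400 N.

F ≈ 2400 N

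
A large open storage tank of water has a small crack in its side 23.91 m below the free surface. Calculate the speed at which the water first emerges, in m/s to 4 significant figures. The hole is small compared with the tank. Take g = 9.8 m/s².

The surface is effectively still and both ends are open, so ½v² = gh and v = √(2·9.8·23.91) = 21.65 m/s.

21.65 m/s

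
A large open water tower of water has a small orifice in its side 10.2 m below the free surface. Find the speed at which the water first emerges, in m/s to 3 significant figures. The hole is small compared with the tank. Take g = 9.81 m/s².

14.1 m/s

Bernoulli from surface to hole (P equal, v_surface ≈ 0): v = √(2gh) = √(2×9.81×10.2) = 14.1 m/s.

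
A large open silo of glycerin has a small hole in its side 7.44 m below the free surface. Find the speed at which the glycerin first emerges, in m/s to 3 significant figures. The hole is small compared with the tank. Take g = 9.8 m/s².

v ≈ 12.1 m/s

Bernoulli from surface to hole (P equal, v_surface ≈ 0): v = √(2gh) = √(2×9.8×7.44) = 12.1 m/s.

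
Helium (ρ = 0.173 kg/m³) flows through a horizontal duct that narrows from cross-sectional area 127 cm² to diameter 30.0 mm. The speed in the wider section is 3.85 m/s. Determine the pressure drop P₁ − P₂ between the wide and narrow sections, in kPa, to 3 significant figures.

Continuity gives A₁v₁ = A₂v₂, so v₂ = (127 cm²)/(7.07 cm²) × 3.85 m/s = 69.2 m/s.
Bernoulli (h₁ = h₂): P₁ − P₂ = ½ρ(v₂² − v₁²).
P₁ − P₂ = ½·0.173·(69.2² − 3.85²) = ½·0.173·4770 = 413 Pa.

0.413 kPa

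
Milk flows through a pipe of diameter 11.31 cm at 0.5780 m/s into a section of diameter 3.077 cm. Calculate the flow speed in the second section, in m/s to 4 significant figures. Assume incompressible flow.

The volume flow rate is constant, so v₂ = (A₁/A₂)v₁ = (100.5/7.436)·0.5780 = 7.809 m/s.

v₂ ≈ 7.809 m/s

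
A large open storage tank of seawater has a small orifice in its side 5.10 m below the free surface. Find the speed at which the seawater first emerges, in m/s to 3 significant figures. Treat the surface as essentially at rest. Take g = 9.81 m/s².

Torricelli's result v = √(2gh) gives v = √(2·9.81·5.10) = 10.0 m/s.

10.0 m/s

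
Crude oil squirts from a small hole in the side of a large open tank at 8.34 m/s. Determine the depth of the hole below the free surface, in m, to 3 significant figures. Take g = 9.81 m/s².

Inverting v = √(2gh) gives h = v² / 2g.
h = 8.34²/(2·9.81) = 69.6/19.62 = 3.55 m.

3.55 m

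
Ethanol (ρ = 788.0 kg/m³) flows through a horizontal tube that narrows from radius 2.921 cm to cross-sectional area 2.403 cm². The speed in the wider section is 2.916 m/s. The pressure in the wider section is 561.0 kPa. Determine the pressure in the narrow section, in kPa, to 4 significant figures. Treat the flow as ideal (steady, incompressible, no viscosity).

Mass conservation (A₁v₁ = A₂v₂) gives v₂ = 2.916 × 26.80/2.403 = 32.53 m/s.
Bernoulli (h₁ = h₂): P₁ − P₂ = ½ρ(v₂² − v₁²).
P₂ = P₁ − ½ρ(v₂² − v₁²) = 561000 − ½·788.0·(32.53² − 2.916²) = 561000 − 413500 = 147500 Pa.

P₂ ≈ 147.5 kPa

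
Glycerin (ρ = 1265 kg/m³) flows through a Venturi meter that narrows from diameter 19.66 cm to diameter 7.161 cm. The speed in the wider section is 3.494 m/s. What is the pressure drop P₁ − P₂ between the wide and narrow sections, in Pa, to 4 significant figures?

By continuity, v₂ = v₁·A₁/A₂ = 3.494·(303.6/40.28) = 26.34 m/s.
The pipe is horizontal, so Bernoulli reduces to P₁ + ½ρv₁² = P₂ + ½ρv₂².
P₁ − P₂ = ½·1265·(26.34² − 3.494²) = ½·1265·681.4 = 431000 Pa.

ΔP = 431000 Pa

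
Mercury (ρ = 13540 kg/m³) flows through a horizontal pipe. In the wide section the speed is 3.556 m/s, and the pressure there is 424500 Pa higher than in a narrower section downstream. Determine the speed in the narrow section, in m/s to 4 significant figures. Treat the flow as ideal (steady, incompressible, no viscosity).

v₂ = 8.680 m/s

Horizontal Bernoulli: P₁ + ½ρv₁² = P₂ + ½ρv₂², so v₂² = v₁² + 2(P₁ − P₂)/ρ.
v₂ = √(3.556² + 2·424500/13540) = √(12.65 + 62.70) = 8.680 m/s.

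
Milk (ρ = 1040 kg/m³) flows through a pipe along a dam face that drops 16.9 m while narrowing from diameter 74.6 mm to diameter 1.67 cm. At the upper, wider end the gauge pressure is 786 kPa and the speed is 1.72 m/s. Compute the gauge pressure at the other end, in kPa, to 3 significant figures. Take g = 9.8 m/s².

By continuity, v₂ = v₁·A₁/A₂ = 1.72·(43.7/2.19) = 34.3 m/s.
Applying Bernoulli between the two ends and solving for P₂: P₂ = P₁ + ½ρ(v₁² − v₂²) − ρgΔh.
P₂ = 786000 + ½·1040·(1.72² − 34.3²) − 1040·9.8·(−16.9) = 786000 + (-611000) − (-172000) = 347000 Pa.

P₂ = 347 kPa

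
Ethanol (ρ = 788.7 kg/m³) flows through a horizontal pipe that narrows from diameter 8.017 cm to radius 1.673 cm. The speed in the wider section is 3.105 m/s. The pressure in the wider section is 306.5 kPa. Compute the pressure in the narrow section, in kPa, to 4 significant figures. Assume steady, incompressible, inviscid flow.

Continuity gives A₁v₁ = A₂v₂, so v₂ = (50.48 cm²)/(8.793 cm²) × 3.105 m/s = 17.83 m/s.
Along the horizontal streamline, P + ½ρv² is constant.
P₂ = P₁ − ½ρ(v₂² − v₁²) = 306500 − ½·788.7·(17.83² − 3.105²) = 306500 − 121500 = 185000 Pa.

P₂ ≈ 185.0 kPa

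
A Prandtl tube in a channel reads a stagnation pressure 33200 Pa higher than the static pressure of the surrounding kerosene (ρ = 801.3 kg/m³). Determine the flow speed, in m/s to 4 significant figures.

v = 9.103 m/s

The dynamic pressure equals the rise in static pressure at the stagnation point: ΔP = ½ρv².
v = √(2ΔP/ρ) = √(2·33200/801.3) = 9.103 m/s.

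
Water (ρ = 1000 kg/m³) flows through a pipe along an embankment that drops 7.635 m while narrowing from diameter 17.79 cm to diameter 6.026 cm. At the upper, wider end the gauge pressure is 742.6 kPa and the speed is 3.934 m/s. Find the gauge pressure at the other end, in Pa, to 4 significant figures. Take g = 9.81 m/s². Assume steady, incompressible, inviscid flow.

Continuity gives A₁v₁ = A₂v₂, so v₂ = (248.6 cm²)/(28.52 cm²) × 3.934 m/s = 34.29 m/s.
Energy conservation along the streamline gives P₂ = P₁ − ½ρ(v₂² − v₁²) − ρg(h₂ − h₁).
P₂ = 742600 + ½·1000·(3.934² − 34.29²) − 1000·9.81·(−7.635) = 742600 + (-580100) − (-74900) = 237400 Pa.

P₂ ≈ 237400 Pa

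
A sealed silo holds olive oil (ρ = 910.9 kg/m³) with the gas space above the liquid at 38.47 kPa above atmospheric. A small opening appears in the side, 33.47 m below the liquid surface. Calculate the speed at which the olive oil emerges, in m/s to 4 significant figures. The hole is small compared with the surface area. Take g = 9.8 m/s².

v ≈ 27.21 m/s

Take point 1 at the surface (v₁ ≈ 0) and point 2 at the hole (at atmospheric pressure). Bernoulli: P₁ + ρg h = P_atm + ½ρv₂².
With P₁ − P_atm = 38470 Pa, v₂ = √(2gh + 2ΔP/ρ) = √(2·9.8·33.47 + 2·38470/910.9) = 27.21 m/s.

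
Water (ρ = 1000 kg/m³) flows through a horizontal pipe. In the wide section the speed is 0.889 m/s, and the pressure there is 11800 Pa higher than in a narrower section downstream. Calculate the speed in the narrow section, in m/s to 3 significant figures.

v₂ ≈ 4.94 m/s

Along the level pipe P + ½ρv² is conserved, hence v₂² = v₁² + 2(P₁ − P₂)/ρ.
v₂ = √(0.889² + 2·11800/1000) = √(0.790 + 23.6) = 4.94 m/s.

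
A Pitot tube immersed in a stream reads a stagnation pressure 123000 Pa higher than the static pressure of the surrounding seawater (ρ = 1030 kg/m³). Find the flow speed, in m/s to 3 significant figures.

15.5 m/s

At the stagnation point the flow is brought to rest, so Bernoulli gives P_stag − P_static = ½ρv².
v = √(2ΔP/ρ) = √(2·123000/1030) = 15.5 m/s.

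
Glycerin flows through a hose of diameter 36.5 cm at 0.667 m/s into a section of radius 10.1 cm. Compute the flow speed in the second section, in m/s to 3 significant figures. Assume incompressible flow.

v₂ ≈ 2.18 m/s

The volume flow rate is constant, so v₂ = (A₁/A₂)v₁ = (1050/320)·0.667 = 2.18 m/s.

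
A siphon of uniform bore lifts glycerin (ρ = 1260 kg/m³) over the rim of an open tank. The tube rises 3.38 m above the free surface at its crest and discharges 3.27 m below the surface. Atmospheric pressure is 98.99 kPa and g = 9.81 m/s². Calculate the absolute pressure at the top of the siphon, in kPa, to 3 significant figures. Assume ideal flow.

Bernoulli surface→outlet gives ½v² = g·h_out, so v = √(2·9.81·3.27) = 8.01 m/s.
The bore is uniform, so the speed at the crest is the same v. Bernoulli surface→crest: P_atm = P_top + ½ρv² + ρg·h_top.
P_top = 98990 − ½·1260·8.01² − 1260·9.81·3.38 = 16800 Pa.

P_top ≈ 16.8 kPa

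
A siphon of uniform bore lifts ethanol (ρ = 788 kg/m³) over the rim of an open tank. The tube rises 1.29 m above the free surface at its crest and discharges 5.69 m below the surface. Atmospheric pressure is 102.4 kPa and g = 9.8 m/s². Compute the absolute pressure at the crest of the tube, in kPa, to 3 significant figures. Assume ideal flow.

Bernoulli surface→outlet gives ½v² = g·h_out, so v = √(2·9.8·5.69) = 10.6 m/s.
With constant cross-section the crest speed equals v; applying Bernoulli from the surface up to the crest, P_top = P_atm − ½ρv² − ρg·h_top.
P_top = 102400 − ½·788·10.6² − 788·9.8·1.29 = 48500 Pa.

P_top ≈ 48.5 kPa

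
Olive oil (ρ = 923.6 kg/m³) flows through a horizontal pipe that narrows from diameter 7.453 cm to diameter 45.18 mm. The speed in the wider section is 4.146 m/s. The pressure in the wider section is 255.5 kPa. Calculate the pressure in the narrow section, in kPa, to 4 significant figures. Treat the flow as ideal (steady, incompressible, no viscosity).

P₂ ≈ 204.7 kPa

Continuity gives A₁v₁ = A₂v₂, so v₂ = (43.63 cm²)/(16.03 cm²) × 4.146 m/s = 11.28 m/s.
With no height change, Bernoulli's equation is P₁ + ½ρv₁² = P₂ + ½ρv₂².
P₂ = P₁ − ½ρ(v₂² − v₁²) = 255500 − ½·923.6·(11.28² − 4.146²) = 255500 − 50850 = 204700 Pa.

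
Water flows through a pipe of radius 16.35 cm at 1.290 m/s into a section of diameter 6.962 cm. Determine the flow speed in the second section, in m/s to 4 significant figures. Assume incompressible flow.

Mass conservation (A₁v₁ = A₂v₂) gives v₂ = 1.290 × 839.8/38.07 = 28.46 m/s.

v₂ = 28.46 m/s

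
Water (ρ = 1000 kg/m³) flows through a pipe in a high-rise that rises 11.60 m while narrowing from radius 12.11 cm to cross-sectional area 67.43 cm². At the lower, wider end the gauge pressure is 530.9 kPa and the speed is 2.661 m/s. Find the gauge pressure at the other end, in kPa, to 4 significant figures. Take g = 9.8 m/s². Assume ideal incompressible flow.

Continuity gives A₁v₁ = A₂v₂, so v₂ = (460.7 cm²)/(67.43 cm²) × 2.661 m/s = 18.18 m/s.
Energy conservation along the streamline gives P₂ = P₁ − ½ρ(v₂² − v₁²) − ρg(h₂ − h₁).
P₂ = 530900 + ½·1000·(2.661² − 18.18²) − 1000·9.8·(+11.60) = 530900 + (-161700) − (113700) = 255500 Pa.

P₂ ≈ 255.5 kPa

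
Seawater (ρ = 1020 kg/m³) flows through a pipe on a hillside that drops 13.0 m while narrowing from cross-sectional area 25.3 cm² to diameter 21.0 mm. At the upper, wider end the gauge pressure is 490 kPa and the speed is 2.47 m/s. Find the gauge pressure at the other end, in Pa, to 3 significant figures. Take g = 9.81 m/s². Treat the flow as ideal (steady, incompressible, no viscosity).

By continuity, v₂ = v₁·A₁/A₂ = 2.47·(25.3/3.46) = 18.0 m/s.
Energy conservation along the streamline gives P₂ = P₁ − ½ρ(v₂² − v₁²) − ρg(h₂ − h₁).
P₂ = 490000 + ½·1020·(2.47² − 18.0²) − 1020·9.81·(−13.0) = 490000 + (-163000) − (-130000) = 457000 Pa.

457000 Pa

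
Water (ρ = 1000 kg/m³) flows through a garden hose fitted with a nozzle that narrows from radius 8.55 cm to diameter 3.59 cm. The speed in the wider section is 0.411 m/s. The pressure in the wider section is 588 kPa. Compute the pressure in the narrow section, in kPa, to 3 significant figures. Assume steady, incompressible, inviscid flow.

Continuity gives A₁v₁ = A₂v₂, so v₂ = (230 cm²)/(10.1 cm²) × 0.411 m/s = 9.32 m/s.
With no height change, Bernoulli's equation is P₁ + ½ρv₁² = P₂ + ½ρv₂².
P₂ = P₁ − ½ρ(v₂² − v₁²) = 588000 − ½·1000·(9.32² − 0.411²) = 588000 − 43400 = 545000 Pa.

P₂ ≈ 545 kPa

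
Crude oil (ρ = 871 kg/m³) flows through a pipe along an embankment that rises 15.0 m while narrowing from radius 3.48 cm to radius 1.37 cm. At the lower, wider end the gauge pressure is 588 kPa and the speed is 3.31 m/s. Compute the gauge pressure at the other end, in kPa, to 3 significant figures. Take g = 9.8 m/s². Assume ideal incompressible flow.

The volume flow rate is constant, so v₂ = (A₁/A₂)v₁ = (38.0/5.90)·3.31 = 21.4 m/s.
Bernoulli: P₁ + ½ρv₁² + ρg h₁ = P₂ + ½ρv₂² + ρg h₂, so P₂ = P₁ + ½ρ(v₁² − v₂²) − ρg(h₂ − h₁).
P₂ = 588000 + ½·871·(3.31² − 21.4²) − 871·9.8·(+15.0) = 588000 + (-194000) − (128000) = 266000 Pa.

P₂ ≈ 266 kPa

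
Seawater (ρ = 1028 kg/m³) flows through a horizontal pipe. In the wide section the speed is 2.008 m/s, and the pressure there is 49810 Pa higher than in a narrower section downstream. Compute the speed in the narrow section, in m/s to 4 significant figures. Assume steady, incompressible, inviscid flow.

With h₁ = h₂, rearranging Bernoulli gives v₂ = √(v₁² + 2ΔP/ρ).
v₂ = √(2.008² + 2·49810/1028) = √(4.032 + 96.91) = 10.05 m/s.

v₂ ≈ 10.05 m/s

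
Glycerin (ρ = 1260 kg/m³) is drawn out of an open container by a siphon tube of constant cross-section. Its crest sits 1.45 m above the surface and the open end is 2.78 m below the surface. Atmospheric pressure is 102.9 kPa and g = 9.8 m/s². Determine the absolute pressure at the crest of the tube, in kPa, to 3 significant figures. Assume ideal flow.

P_top ≈ 50.7 kPa

From the surface to the outlet (both open to atmosphere, surface at rest): v = √(2g·h_out) = √(2·9.8·2.78) = 7.38 m/s.
With constant cross-section the crest speed equals v; applying Bernoulli from the surface up to the crest, P_top = P_atm − ½ρv² − ρg·h_top.
P_top = 102900 − ½·1260·7.38² − 1260·9.8·1.45 = 50700 Pa.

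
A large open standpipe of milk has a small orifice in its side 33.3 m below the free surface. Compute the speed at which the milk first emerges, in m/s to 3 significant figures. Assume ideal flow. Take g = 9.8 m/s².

v ≈ 25.5 m/s

Bernoulli from surface to hole (P equal, v_surface ≈ 0): v = √(2gh) = √(2×9.8×33.3) = 25.5 m/s.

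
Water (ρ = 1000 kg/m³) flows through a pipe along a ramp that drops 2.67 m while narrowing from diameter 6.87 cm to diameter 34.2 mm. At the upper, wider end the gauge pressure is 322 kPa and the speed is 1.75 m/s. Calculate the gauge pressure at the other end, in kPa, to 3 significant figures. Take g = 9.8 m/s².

P₂ = 325 kPa

The volume flow rate is constant, so v₂ = (A₁/A₂)v₁ = (37.1/9.19)·1.75 = 7.06 m/s.
Energy conservation along the streamline gives P₂ = P₁ − ½ρ(v₂² − v₁²) − ρg(h₂ − h₁).
P₂ = 322000 + ½·1000·(1.75² − 7.06²) − 1000·9.8·(−2.67) = 322000 + (-23400) − (-26200) = 325000 Pa.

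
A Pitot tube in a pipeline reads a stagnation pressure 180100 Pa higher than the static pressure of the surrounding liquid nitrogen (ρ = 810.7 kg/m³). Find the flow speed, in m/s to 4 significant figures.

At the stagnation point the flow is brought to rest, so Bernoulli gives P_stag − P_static = ½ρv².
v = √(2ΔP/ρ) = √(2·180100/810.7) = 21.08 m/s.

v ≈ 21.08 m/s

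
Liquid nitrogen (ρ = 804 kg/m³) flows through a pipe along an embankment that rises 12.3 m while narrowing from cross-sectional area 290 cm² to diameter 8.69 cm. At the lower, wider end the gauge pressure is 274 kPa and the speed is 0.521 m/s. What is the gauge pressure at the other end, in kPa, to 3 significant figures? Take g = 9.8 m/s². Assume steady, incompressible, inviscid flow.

Continuity gives A₁v₁ = A₂v₂, so v₂ = (290 cm²)/(59.3 cm²) × 0.521 m/s = 2.55 m/s.
Applying Bernoulli between the two ends and solving for P₂: P₂ = P₁ + ½ρ(v₁² − v₂²) − ρgΔh.
P₂ = 274000 + ½·804·(0.521² − 2.55²) − 804·9.8·(+12.3) = 274000 + (-2500) − (96900) = 175000 Pa.

P₂ ≈ 175 kPa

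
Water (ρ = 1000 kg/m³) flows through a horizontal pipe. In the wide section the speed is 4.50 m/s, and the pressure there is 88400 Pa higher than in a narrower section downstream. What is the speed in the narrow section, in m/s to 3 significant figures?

With h₁ = h₂, rearranging Bernoulli gives v₂ = √(v₁² + 2ΔP/ρ).
v₂ = √(4.50² + 2·88400/1000) = √(20.2 + 177) = 14.0 m/s.

v₂ ≈ 14.0 m/s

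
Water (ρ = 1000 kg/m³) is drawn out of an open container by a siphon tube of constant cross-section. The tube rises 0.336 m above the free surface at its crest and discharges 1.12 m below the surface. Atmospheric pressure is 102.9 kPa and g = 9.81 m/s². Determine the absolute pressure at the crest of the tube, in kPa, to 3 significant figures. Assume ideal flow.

The outlet speed comes from Torricelli: v = √(2g·1.12) = 4.69 m/s.
The bore is uniform, so the speed at the crest is the same v. Bernoulli surface→crest: P_atm = P_top + ½ρv² + ρg·h_top.
P_top = 102900 − ½·1000·4.69² − 1000·9.81·0.336 = 88600 Pa.

P_top = 88.6 kPa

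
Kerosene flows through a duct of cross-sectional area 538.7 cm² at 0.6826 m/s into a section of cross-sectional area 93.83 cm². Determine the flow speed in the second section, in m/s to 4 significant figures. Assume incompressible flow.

3.919 m/s

Continuity gives A₁v₁ = A₂v₂, so v₂ = (538.7 cm²)/(93.83 cm²) × 0.6826 m/s = 3.919 m/s.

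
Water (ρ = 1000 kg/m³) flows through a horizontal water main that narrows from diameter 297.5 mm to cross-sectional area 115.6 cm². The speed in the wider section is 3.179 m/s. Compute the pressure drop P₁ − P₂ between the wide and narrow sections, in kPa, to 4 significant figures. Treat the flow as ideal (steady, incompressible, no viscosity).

177.7 kPa

By continuity, v₂ = v₁·A₁/A₂ = 3.179·(695.1/115.6) = 19.12 m/s.
Bernoulli (h₁ = h₂): P₁ − P₂ = ½ρ(v₂² − v₁²).
P₁ − P₂ = ½·1000·(19.12² − 3.179²) = ½·1000·355.3 = 177700 Pa.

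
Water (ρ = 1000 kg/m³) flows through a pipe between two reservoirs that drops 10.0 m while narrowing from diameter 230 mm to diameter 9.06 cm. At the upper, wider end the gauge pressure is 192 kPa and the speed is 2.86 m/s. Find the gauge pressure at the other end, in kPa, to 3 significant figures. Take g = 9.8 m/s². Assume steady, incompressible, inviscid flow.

By continuity, v₂ = v₁·A₁/A₂ = 2.86·(415/64.5) = 18.4 m/s.
Applying Bernoulli between the two ends and solving for P₂: P₂ = P₁ + ½ρ(v₁² − v₂²) − ρgΔh.
P₂ = 192000 + ½·1000·(2.86² − 18.4²) − 1000·9.8·(−10.0) = 192000 + (-166000) − (-98000) = 124000 Pa.

P₂ = 124 kPa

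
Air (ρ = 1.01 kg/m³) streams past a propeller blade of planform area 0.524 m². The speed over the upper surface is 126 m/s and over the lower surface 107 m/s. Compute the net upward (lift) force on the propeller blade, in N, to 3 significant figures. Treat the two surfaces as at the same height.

F = 1170 N

With equal heights on the two surfaces, Bernoulli gives P_lower − P_upper = ½ρ(v_upper² − v_lower²).
ΔP = ½·1.01·(126² − 107²) = 2240 Pa.
Lift = ΔP · A = 2240 × 0.524 = 1170 N.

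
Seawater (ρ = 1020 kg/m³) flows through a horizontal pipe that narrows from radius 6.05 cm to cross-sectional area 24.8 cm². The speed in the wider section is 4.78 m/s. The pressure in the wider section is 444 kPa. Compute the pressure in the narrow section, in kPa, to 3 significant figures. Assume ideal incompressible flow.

P₂ = 205 kPa

Mass conservation (A₁v₁ = A₂v₂) gives v₂ = 4.78 × 115/24.8 = 22.2 m/s.
Bernoulli (h₁ = h₂): P₁ − P₂ = ½ρ(v₂² − v₁²).
P₂ = P₁ − ½ρ(v₂² − v₁²) = 444000 − ½·1020·(22.2² − 4.78²) = 444000 − 239000 = 205000 Pa.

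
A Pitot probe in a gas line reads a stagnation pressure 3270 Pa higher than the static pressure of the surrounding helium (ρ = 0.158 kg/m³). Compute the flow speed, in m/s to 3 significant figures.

Bernoulli between the free stream and the stagnation point: ½ρv² = P_stag − P_static.
v = √(2ΔP/ρ) = √(2·3270/0.158) = 203 m/s.

v = 203 m/s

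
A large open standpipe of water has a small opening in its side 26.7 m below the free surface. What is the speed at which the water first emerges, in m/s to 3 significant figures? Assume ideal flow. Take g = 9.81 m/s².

Bernoulli from surface to hole (P equal, v_surface ≈ 0): v = √(2gh) = √(2×9.81×26.7) = 22.9 m/s.

v ≈ 22.9 m/s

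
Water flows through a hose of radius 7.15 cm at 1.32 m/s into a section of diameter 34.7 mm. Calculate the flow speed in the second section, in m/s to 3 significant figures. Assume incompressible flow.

22.4 m/s

The volume flow rate is constant, so v₂ = (A₁/A₂)v₁ = (161/9.46)·1.32 = 22.4 m/s.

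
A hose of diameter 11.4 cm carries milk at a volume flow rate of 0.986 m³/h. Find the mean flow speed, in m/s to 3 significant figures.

Q = 0.986 m³/h = 0.000274 m³/s.
v = Q/A = 0.000274 / 0.0102 = 0.0268 m/s.

0.0268 m/s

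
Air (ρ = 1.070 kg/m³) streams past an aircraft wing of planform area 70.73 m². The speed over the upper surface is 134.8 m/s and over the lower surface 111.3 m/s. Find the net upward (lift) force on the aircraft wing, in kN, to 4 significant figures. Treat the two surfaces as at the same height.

With equal heights on the two surfaces, Bernoulli gives P_lower − P_upper = ½ρ(v_upper² − v_lower²).
ΔP = ½·1.070·(134.8² − 111.3²) = 3094 Pa.
Lift = ΔP · A = 3094 × 70.73 = 218800 N.

F ≈ 218.8 kN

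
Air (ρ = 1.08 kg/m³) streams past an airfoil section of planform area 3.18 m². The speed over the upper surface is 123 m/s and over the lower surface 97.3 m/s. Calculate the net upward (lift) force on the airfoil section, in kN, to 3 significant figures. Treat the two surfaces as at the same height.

The faster flow above has the lower pressure; Bernoulli (same height) gives ΔP = ½ρ(v_up² − v_low²).
ΔP = ½·1.08·(123² − 97.3²) = 3060 Pa.
Lift = ΔP · A = 3060 × 3.18 = 9720 N.

F ≈ 9.72 kN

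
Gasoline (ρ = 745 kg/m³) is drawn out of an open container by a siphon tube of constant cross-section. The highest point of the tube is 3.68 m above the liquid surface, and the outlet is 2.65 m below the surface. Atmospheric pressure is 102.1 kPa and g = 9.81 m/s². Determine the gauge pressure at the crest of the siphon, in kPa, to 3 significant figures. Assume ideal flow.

From the surface to the outlet (both open to atmosphere, surface at rest): v = √(2g·h_out) = √(2·9.81·2.65) = 7.21 m/s.
The bore is uniform, so the speed at the crest is the same v. Bernoulli surface→crest: P_atm = P_top + ½ρv² + ρg·h_top.
P_top = 102100 − ½·745·7.21² − 745·9.81·3.68 = 55800 Pa. So P_gauge = P_top − P_atm = -46300 Pa.

P_gauge = -46.3 kPa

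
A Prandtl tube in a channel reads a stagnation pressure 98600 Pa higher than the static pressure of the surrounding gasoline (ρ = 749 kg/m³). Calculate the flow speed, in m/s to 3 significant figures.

16.2 m/s

At the stagnation point the flow is brought to rest, so Bernoulli gives P_stag − P_static = ½ρv².
v = √(2ΔP/ρ) = √(2·98600/749) = 16.2 m/s.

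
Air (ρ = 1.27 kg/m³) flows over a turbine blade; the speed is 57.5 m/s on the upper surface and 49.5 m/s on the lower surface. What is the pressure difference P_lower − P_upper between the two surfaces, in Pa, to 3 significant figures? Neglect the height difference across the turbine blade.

The pressure is lower where the speed is higher: ΔP = ½ρ(v_up² − v_low²).
ΔP = ½·1.27·(57.5² − 49.5²) = 544 Pa.

ΔP ≈ 544 Pa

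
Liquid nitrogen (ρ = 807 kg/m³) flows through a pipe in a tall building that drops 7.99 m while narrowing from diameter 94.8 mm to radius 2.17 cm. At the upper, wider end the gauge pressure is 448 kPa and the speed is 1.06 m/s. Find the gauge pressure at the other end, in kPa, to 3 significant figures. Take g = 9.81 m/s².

Continuity gives A₁v₁ = A₂v₂, so v₂ = (70.6 cm²)/(14.8 cm²) × 1.06 m/s = 5.06 m/s.
Energy conservation along the streamline gives P₂ = P₁ − ½ρ(v₂² − v₁²) − ρg(h₂ − h₁).
P₂ = 448000 + ½·807·(1.06² − 5.06²) − 807·9.81·(−7.99) = 448000 + (-9870) − (-63300) = 501000 Pa.

501 kPa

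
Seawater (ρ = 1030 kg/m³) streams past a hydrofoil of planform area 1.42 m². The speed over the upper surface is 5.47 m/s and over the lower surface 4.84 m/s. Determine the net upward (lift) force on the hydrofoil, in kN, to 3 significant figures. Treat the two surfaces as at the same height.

With equal heights on the two surfaces, Bernoulli gives P_lower − P_upper = ½ρ(v_upper² − v_lower²).
ΔP = ½·1030·(5.47² − 4.84²) = 3350 Pa.
Lift = ΔP · A = 3350 × 1.42 = 4750 N.

F ≈ 4.75 kN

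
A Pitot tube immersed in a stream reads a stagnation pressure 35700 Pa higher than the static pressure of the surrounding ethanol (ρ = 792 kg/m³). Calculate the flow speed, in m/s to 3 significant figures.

The dynamic pressure equals the rise in static pressure at the stagnation point: ΔP = ½ρv².
v = √(2ΔP/ρ) = √(2·35700/792) = 9.49 m/s.

v ≈ 9.49 m/s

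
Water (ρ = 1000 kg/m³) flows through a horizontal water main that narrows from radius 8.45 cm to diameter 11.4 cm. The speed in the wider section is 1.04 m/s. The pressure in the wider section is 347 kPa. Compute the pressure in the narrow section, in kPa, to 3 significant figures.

P₂ = 345 kPa

The volume flow rate is constant, so v₂ = (A₁/A₂)v₁ = (224/102)·1.04 = 2.29 m/s.
The pipe is horizontal, so Bernoulli reduces to P₁ + ½ρv₁² = P₂ + ½ρv₂².
P₂ = P₁ − ½ρ(v₂² − v₁²) = 347000 − ½·1000·(2.29² − 1.04²) = 347000 − 2070 = 345000 Pa.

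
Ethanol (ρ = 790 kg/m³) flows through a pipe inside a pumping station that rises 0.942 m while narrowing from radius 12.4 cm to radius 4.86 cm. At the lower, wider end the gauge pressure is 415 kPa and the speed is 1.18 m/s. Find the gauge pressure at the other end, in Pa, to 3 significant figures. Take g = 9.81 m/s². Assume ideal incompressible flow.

P₂ = 385000 Pa

Mass conservation (A₁v₁ = A₂v₂) gives v₂ = 1.18 × 483/74.2 = 7.68 m/s.
Applying Bernoulli between the two ends and solving for P₂: P₂ = P₁ + ½ρ(v₁² − v₂²) − ρgΔh.
P₂ = 415000 + ½·790·(1.18² − 7.68²) − 790·9.81·(+0.942) = 415000 + (-22800) − (7300) = 385000 Pa.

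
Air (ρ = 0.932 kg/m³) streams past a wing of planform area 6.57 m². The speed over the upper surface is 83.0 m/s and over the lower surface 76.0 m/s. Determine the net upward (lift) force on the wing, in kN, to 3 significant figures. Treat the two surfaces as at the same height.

From P + ½ρv² = const at equal height, P_low − P_up = ½ρ(v_up² − v_low²).
ΔP = ½·0.932·(83.0² − 76.0²) = 519 Pa.
Lift = ΔP · A = 519 × 6.57 = 3410 N.

3.41 kN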